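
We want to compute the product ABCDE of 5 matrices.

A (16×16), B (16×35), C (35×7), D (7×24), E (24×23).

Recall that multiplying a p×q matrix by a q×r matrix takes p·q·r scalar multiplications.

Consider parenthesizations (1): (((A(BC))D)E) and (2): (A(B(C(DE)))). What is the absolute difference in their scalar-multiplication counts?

11035

Order (1) = (((A(BC))D)E): (BC): 16×35 by 35×7 → 16×7, cost 16·35·7 = 3920; (A(BC)): 16×16 by 16×7 → 16×7, cost 16·16·7 = 1792; cumulative 5712; ((A(BC))D): 16×7 by 7×24 → 16×24, cost 16·7·24 = 2688; cumulative 8400; (((A(BC))D)E): 16×24 by 24×23 → 16×23, cost 16·24·23 = 8832; cumulative 17232. Total 17232.
Order (2) = (A(B(C(DE)))): (DE): 7×24 by 24×23 → 7×23, cost 7·24·23 = 3864; (C(DE)): 35×7 by 7×23 → 35×23, cost 35·7·23 = 5635; cumulative 9499; (B(C(DE))): 16×35 by 35×23 → 16×23, cost 16·35·23 = 12880; cumulative 22379; (A(B(C(DE)))): 16×16 by 16×23 → 16×23, cost 16·16·23 = 5888; cumulative 28267. Total 28267.
Difference: |17232 − 28267| = 11035.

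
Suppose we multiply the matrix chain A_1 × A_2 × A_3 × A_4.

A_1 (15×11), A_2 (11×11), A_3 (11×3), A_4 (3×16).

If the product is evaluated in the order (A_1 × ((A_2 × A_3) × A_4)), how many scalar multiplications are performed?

3531

(A_2 × A_3): 11×11 by 11×3 → 11×3, cost 11·11·3 = 363
((A_2 × A_3) × A_4): 11×3 by 3×16 → 11×16, cost 11·3·16 = 528; cumulative 891
(A_1 × ((A_2 × A_3) × A_4)): 15×11 by 11×16 → 15×16, cost 15·11·16 = 2640; cumulative 3531
Total: 3531 scalar multiplications.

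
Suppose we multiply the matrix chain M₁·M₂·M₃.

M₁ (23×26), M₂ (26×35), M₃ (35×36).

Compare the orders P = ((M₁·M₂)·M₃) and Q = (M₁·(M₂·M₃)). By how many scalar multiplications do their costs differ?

4378

Order P = ((M₁·M₂)·M₃): (M₁·M₂): 23×26 by 26×35 → 23×35, cost 23·26·35 = 20930; ((M₁·M₂)·M₃): 23×35 by 35×36 → 23×36, cost 23·35·36 = 28980; cumulative 49910. Total 49910.
Order Q = (M₁·(M₂·M₃)): (M₂·M₃): 26×35 by 35×36 → 26×36, cost 26·35·36 = 32760; (M₁·(M₂·M₃)): 23×26 by 26×36 → 23×36, cost 23·26·36 = 21528; cumulative 54288. Total 54288.
Difference: |49910 − 54288| = 4378.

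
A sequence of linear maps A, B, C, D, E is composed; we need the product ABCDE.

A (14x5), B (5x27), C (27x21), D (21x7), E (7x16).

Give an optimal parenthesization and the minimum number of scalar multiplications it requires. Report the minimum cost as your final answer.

5250

Adjacent pairs: AB = 14·5·27 = 1890; BC = 5·27·21 = 2835; CD = 27·21·7 = 3969; DE = 21·7·16 = 2352.
Length 3: A..C: k=1: 0+2835+14·5·21=4305; k=2: 1890+0+14·27·21=9828 → min 4305 | B..D: k=2: 0+3969+5·27·7=4914; k=3: 2835+0+5·21·7=3570 → min 3570 | C..E: k=3: 0+2352+27·21·16=11424; k=4: 3969+0+27·7·16=6993 → min 6993.
Length 4: A..D: k=1: 0+3570+14·5·7=4060; k=2: 1890+3969+14·27·7=8505; k=3: 4305+0+14·21·7=6363 → min 4060 | B..E: k=2: 0+6993+5·27·16=9153; k=3: 2835+2352+5·21·16=6867; k=4: 3570+0+5·7·16=4130 → min 4130.
Length 5: A..E: k=1: 0+4130+14·5·16=5250; k=2: 1890+6993+14·27·16=14931; k=3: 4305+2352+14·21·16=11361; k=4: 4060+0+14·7·16=5628 → min 5250.
Optimal parenthesization: (A(((BC)D)E)) with cost 5250.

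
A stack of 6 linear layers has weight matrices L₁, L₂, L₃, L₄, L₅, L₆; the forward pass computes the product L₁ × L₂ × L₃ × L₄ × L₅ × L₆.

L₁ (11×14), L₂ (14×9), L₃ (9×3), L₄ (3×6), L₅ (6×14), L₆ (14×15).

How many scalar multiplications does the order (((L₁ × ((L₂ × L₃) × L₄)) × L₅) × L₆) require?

4788

(L₂ × L₃): 14×9 by 9×3 → 14×3, cost 14·9·3 = 378
((L₂ × L₃) × L₄): 14×3 by 3×6 → 14×6, cost 14·3·6 = 252; cumulative 630
(L₁ × ((L₂ × L₃) × L₄)): 11×14 by 14×6 → 11×6, cost 11·14·6 = 924; cumulative 1554
((L₁ × ((L₂ × L₃) × L₄)) × L₅): 11×6 by 6×14 → 11×14, cost 11·6·14 = 924; cumulative 2478
(((L₁ × ((L₂ × L₃) × L₄)) × L₅) × L₆): 11×14 by 14×15 → 11×15, cost 11·14·15 = 2310; cumulative 4788
Total: 4788 scalar multiplications.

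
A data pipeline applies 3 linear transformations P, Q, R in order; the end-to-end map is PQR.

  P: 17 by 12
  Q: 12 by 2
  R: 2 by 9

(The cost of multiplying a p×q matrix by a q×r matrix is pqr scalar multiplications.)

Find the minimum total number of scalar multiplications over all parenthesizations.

714

Order (P(QR)): (QR): 12×2 by 2×9 → 12×9, cost 12·2·9 = 216; (P(QR)): 17×12 by 12×9 → 17×9, cost 17·12·9 = 1836; cumulative 2052. Total 2052.
Order ((PQ)R): (PQ): 17×12 by 12×2 → 17×2, cost 17·12·2 = 408; ((PQ)R): 17×2 by 2×9 → 17×9, cost 17·2·9 = 306; cumulative 714. Total 714.
Minimum: 714.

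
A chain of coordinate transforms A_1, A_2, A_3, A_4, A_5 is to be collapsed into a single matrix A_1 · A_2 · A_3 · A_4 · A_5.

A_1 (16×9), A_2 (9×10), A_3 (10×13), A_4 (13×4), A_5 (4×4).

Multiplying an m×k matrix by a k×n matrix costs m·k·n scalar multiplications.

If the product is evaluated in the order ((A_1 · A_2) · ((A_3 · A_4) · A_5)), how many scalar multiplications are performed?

2760

(A_1 · A_2): 16×9 by 9×10 → 16×10, cost 16·9·10 = 1440
(A_3 · A_4): 10×13 by 13×4 → 10×4, cost 10·13·4 = 520
((A_3 · A_4) · A_5): 10×4 by 4×4 → 10×4, cost 10·4·4 = 160; cumulative 680
((A_1 · A_2) · ((A_3 · A_4) · A_5)): 16×10 by 10×4 → 16×4, cost 16·10·4 = 640; cumulative 2760
Total: 2760 scalar multiplications.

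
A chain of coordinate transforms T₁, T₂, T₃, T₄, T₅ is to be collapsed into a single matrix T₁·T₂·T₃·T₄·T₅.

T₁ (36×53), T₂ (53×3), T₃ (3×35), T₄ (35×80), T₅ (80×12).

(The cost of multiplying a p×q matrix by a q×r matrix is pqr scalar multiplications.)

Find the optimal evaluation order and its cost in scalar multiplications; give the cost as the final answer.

Adjacent pairs: T₁T₂ = 36·53·3 = 5724; T₂T₃ = 53·3·35 = 5565; T₃T₄ = 3·35·80 = 8400; T₄T₅ = 35·80·12 = 33600.
Length 3: T₁..T₃: k=1: 0+5565+36·53·35=72345; k=2: 5724+0+36·3·35=9504 → min 9504 | T₂..T₄: k=2: 0+8400+53·3·80=21120; k=3: 5565+0+53·35·80=153965 → min 21120 | T₃..T₅: k=3: 0+33600+3·35·12=34860; k=4: 8400+0+3·80·12=11280 → min 11280.
Length 4: T₁..T₄: k=1: 0+21120+36·53·80=173760; k=2: 5724+8400+36·3·80=22764; k=3: 9504+0+36·35·80=110304 → min 22764 | T₂..T₅: k=2: 0+11280+53·3·12=13188; k=3: 5565+33600+53·35·12=61425; k=4: 21120+0+53·80·12=72000 → min 13188.
Length 5: T₁..T₅: k=1: 0+13188+36·53·12=36084; k=2: 5724+11280+36·3·12=18300; k=3: 9504+33600+36·35·12=58224; k=4: 22764+0+36·80·12=57324 → min 18300.
Optimal parenthesization: ((T₁·T₂)·((T₃·T₄)·T₅)) with cost 18300.

18300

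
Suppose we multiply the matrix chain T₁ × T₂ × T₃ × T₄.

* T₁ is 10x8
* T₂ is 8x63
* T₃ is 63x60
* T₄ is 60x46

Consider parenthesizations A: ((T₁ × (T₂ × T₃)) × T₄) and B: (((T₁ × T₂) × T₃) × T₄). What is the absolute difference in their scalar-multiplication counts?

Order A = ((T₁ × (T₂ × T₃)) × T₄): (T₂ × T₃): 8×63 by 63×60 → 8×60, cost 8·63·60 = 30240; (T₁ × (T₂ × T₃)): 10×8 by 8×60 → 10×60, cost 10·8·60 = 4800; cumulative 35040; ((T₁ × (T₂ × T₃)) × T₄): 10×60 by 60×46 → 10×46, cost 10·60·46 = 27600; cumulative 62640. Total 62640.
Order B = (((T₁ × T₂) × T₃) × T₄): (T₁ × T₂): 10×8 by 8×63 → 10×63, cost 10·8·63 = 5040; ((T₁ × T₂) × T₃): 10×63 by 63×60 → 10×60, cost 10·63·60 = 37800; cumulative 42840; (((T₁ × T₂) × T₃) × T₄): 10×60 by 60×46 → 10×46, cost 10·60·46 = 27600; cumulative 70440. Total 70440.
Difference: |62640 − 70440| = 7800.

7800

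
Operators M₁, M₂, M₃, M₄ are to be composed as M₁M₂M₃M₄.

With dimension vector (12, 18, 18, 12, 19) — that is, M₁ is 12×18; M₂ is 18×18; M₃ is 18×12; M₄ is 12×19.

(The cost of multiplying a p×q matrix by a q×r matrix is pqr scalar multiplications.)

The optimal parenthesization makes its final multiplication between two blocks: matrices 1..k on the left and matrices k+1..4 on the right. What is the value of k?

Adjacent pairs: M₁M₂ = 12·18·18 = 3888; M₂M₃ = 18·18·12 = 3888; M₃M₄ = 18·12·19 = 4104.
Length 3: M₁..M₃: k=1: 0+3888+12·18·12=6480; k=2: 3888+0+12·18·12=6480 → min 6480 | M₂..M₄: k=2: 0+4104+18·18·19=10260; k=3: 3888+0+18·12·19=7992 → min 7992.
Top-level splits: k=1: (M₁..M₁)·(M₂..M₄) → 0+7992+12·18·19 = 12096; k=2: (M₁..M₂)·(M₃..M₄) → 3888+4104+12·18·19 = 12096; k=3: (M₁..M₃)·(M₄..M₄) → 6480+0+12·12·19 = 9216.
Best split is after M₃, i.e. k = 3.

3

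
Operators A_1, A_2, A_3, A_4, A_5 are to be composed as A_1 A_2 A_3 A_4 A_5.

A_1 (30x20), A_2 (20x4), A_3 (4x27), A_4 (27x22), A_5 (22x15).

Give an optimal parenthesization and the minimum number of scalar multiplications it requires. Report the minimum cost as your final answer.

7896

Adjacent pairs: A_1A_2 = 30·20·4 = 2400; A_2A_3 = 20·4·27 = 2160; A_3A_4 = 4·27·22 = 2376; A_4A_5 = 27·22·15 = 8910.
Length 3: A_1..A_3: k=1: 0+2160+30·20·27=18360; k=2: 2400+0+30·4·27=5640 → min 5640 | A_2..A_4: k=2: 0+2376+20·4·22=4136; k=3: 2160+0+20·27·22=14040 → min 4136 | A_3..A_5: k=3: 0+8910+4·27·15=10530; k=4: 2376+0+4·22·15=3696 → min 3696.
Length 4: A_1..A_4: k=1: 0+4136+30·20·22=17336; k=2: 2400+2376+30·4·22=7416; k=3: 5640+0+30·27·22=23460 → min 7416 | A_2..A_5: k=2: 0+3696+20·4·15=4896; k=3: 2160+8910+20·27·15=19170; k=4: 4136+0+20·22·15=10736 → min 4896.
Length 5: A_1..A_5: k=1: 0+4896+30·20·15=13896; k=2: 2400+3696+30·4·15=7896; k=3: 5640+8910+30·27·15=26700; k=4: 7416+0+30·22·15=17316 → min 7896.
Optimal parenthesization: ((A_1 A_2) ((A_3 A_4) A_5)) with cost 7896.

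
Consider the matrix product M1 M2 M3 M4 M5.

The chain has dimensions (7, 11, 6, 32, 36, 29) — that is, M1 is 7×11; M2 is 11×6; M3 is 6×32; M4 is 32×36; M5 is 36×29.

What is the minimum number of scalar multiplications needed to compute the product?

14856

Adjacent pairs: M1M2 = 7·11·6 = 462; M2M3 = 11·6·32 = 2112; M3M4 = 6·32·36 = 6912; M4M5 = 32·36·29 = 33408.
Length 3: M1..M3: k=1: 0+2112+7·11·32=4576; k=2: 462+0+7·6·32=1806 → min 1806 | M2..M4: k=2: 0+6912+11·6·36=9288; k=3: 2112+0+11·32·36=14784 → min 9288 | M3..M5: k=3: 0+33408+6·32·29=38976; k=4: 6912+0+6·36·29=13176 → min 13176.
Length 4: M1..M4: k=1: 0+9288+7·11·36=12060; k=2: 462+6912+7·6·36=8886; k=3: 1806+0+7·32·36=9870 → min 8886 | M2..M5: k=2: 0+13176+11·6·29=15090; k=3: 2112+33408+11·32·29=45728; k=4: 9288+0+11·36·29=20772 → min 15090.
Length 5: M1..M5: k=1: 0+15090+7·11·29=17323; k=2: 462+13176+7·6·29=14856; k=3: 1806+33408+7·32·29=41710; k=4: 8886+0+7·36·29=16194 → min 14856.
Optimal order: ((M1 M2) ((M3 M4) M5)) with cost 14856.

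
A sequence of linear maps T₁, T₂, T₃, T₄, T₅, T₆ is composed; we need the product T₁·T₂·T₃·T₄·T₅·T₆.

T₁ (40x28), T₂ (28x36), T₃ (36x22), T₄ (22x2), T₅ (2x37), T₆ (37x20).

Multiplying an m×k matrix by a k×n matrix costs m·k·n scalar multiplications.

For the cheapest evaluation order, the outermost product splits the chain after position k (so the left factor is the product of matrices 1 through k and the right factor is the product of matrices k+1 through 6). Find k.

4

Adjacent pairs: T₁T₂ = 40·28·36 = 40320; T₂T₃ = 28·36·22 = 22176; T₃T₄ = 36·22·2 = 1584; T₄T₅ = 22·2·37 = 1628; T₅T₆ = 2·37·20 = 1480.
Length 3: T₁..T₃: k=1: 0+22176+40·28·22=46816; k=2: 40320+0+40·36·22=72000 → min 46816 | T₂..T₄: k=2: 0+1584+28·36·2=3600; k=3: 22176+0+28·22·2=23408 → min 3600 | T₃..T₅: k=3: 0+1628+36·22·37=30932; k=4: 1584+0+36·2·37=4248 → min 4248 | T₄..T₆: k=4: 0+1480+22·2·20=2360; k=5: 1628+0+22·37·20=17908 → min 2360.
Length 4: T₁..T₄: k=1: 0+3600+40·28·2=5840; k=2: 40320+1584+40·36·2=44784; k=3: 46816+0+40·22·2=48576 → min 5840 | T₂..T₅: k=2: 0+4248+28·36·37=41544; k=3: 22176+1628+28·22·37=46596; k=4: 3600+0+28·2·37=5672 → min 5672 | T₃..T₆: k=3: 0+2360+36·22·20=18200; k=4: 1584+1480+36·2·20=4504; k=5: 4248+0+36·37·20=30888 → min 4504.
Length 5: T₁..T₅: k=1: 0+5672+40·28·37=47112; k=2: 40320+4248+40·36·37=97848; k=3: 46816+1628+40·22·37=81004; k=4: 5840+0+40·2·37=8800 → min 8800 | T₂..T₆: k=2: 0+4504+28·36·20=24664; k=3: 22176+2360+28·22·20=36856; k=4: 3600+1480+28·2·20=6200; k=5: 5672+0+28·37·20=26392 → min 6200.
Top-level splits: k=1: (T₁..T₁)·(T₂..T₆) → 0+6200+40·28·20 = 28600; k=2: (T₁..T₂)·(T₃..T₆) → 40320+4504+40·36·20 = 73624; k=3: (T₁..T₃)·(T₄..T₆) → 46816+2360+40·22·20 = 66776; k=4: (T₁..T₄)·(T₅..T₆) → 5840+1480+40·2·20 = 8920; k=5: (T₁..T₅)·(T₆..T₆) → 8800+0+40·37·20 = 38400.
Best split is after T₄, i.e. k = 4.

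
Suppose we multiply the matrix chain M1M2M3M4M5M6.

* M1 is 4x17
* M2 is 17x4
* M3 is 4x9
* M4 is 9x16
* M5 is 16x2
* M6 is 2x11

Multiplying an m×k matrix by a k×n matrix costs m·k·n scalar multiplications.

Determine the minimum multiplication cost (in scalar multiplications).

720

Adjacent pairs: M1M2 = 4·17·4 = 272; M2M3 = 17·4·9 = 612; M3M4 = 4·9·16 = 576; M4M5 = 9·16·2 = 288; M5M6 = 16·2·11 = 352.
Length 3: M1..M3: k=1: 0+612+4·17·9=1224; k=2: 272+0+4·4·9=416 → min 416 | M2..M4: k=2: 0+576+17·4·16=1664; k=3: 612+0+17·9·16=3060 → min 1664 | M3..M5: k=3: 0+288+4·9·2=360; k=4: 576+0+4·16·2=704 → min 360 | M4..M6: k=4: 0+352+9·16·11=1936; k=5: 288+0+9·2·11=486 → min 486.
Length 4: M1..M4: k=1: 0+1664+4·17·16=2752; k=2: 272+576+4·4·16=1104; k=3: 416+0+4·9·16=992 → min 992 | M2..M5: k=2: 0+360+17·4·2=496; k=3: 612+288+17·9·2=1206; k=4: 1664+0+17·16·2=2208 → min 496 | M3..M6: k=3: 0+486+4·9·11=882; k=4: 576+352+4·16·11=1632; k=5: 360+0+4·2·11=448 → min 448.
Length 5: M1..M5: k=1: 0+496+4·17·2=632; k=2: 272+360+4·4·2=664; k=3: 416+288+4·9·2=776; k=4: 992+0+4·16·2=1120 → min 632 | M2..M6: k=2: 0+448+17·4·11=1196; k=3: 612+486+17·9·11=2781; k=4: 1664+352+17·16·11=5008; k=5: 496+0+17·2·11=870 → min 870.
Length 6: M1..M6: k=1: 0+870+4·17·11=1618; k=2: 272+448+4·4·11=896; k=3: 416+486+4·9·11=1298; k=4: 992+352+4·16·11=2048; k=5: 632+0+4·2·11=720 → min 720.
Optimal order: ((M1(M2(M3(M4M5))))M6) with cost 720.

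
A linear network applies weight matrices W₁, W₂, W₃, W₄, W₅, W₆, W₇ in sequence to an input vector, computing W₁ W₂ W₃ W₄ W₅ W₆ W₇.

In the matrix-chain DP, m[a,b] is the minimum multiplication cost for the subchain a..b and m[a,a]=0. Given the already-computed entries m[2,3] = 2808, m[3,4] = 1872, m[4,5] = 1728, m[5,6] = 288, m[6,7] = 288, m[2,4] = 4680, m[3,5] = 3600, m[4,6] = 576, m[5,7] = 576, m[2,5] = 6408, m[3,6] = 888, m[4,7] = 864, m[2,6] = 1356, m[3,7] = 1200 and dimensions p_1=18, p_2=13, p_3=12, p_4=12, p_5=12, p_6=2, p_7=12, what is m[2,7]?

1788

m[2,7] = min over k∈[2,6] of m[2,k]+m[k+1,7]+p_{1}·p_k·p_{7}.
k=2: 0 + 1200 + 18·13·12 = 4008; k=3: 2808 + 864 + 18·12·12 = 6264; k=4: 4680 + 576 + 18·12·12 = 7848; k=5: 6408 + 288 + 18·12·12 = 9288; k=6: 1356 + 0 + 18·2·12 = 1788.
Minimum: 1788 at k=6.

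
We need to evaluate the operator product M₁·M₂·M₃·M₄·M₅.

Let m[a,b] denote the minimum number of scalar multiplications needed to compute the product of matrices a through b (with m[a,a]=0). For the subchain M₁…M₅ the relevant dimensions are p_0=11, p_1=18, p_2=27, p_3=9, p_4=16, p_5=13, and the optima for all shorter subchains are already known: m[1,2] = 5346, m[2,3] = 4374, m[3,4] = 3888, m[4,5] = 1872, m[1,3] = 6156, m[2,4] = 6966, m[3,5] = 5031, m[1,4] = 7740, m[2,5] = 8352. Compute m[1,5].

9315

m[1,5] = min over k∈[1,4] of m[1,k]+m[k+1,5]+p_{0}·p_k·p_{5}.
k=1: 0 + 8352 + 11·18·13 = 10926; k=2: 5346 + 5031 + 11·27·13 = 14238; k=3: 6156 + 1872 + 11·9·13 = 9315; k=4: 7740 + 0 + 11·16·13 = 10028.
Minimum: 9315 at k=3.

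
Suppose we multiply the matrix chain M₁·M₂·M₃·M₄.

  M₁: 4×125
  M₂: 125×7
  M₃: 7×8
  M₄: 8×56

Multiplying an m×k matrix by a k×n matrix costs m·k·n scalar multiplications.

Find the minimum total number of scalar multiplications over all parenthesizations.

5516

Adjacent pairs: M₁M₂ = 4·125·7 = 3500; M₂M₃ = 125·7·8 = 7000; M₃M₄ = 7·8·56 = 3136.
Length 3: M₁..M₃: k=1: 0+7000+4·125·8=11000; k=2: 3500+0+4·7·8=3724 → min 3724 | M₂..M₄: k=2: 0+3136+125·7·56=52136; k=3: 7000+0+125·8·56=63000 → min 52136.
Length 4: M₁..M₄: k=1: 0+52136+4·125·56=80136; k=2: 3500+3136+4·7·56=8204; k=3: 3724+0+4·8·56=5516 → min 5516.
Optimal order: (((M₁·M₂)·M₃)·M₄) with cost 5516.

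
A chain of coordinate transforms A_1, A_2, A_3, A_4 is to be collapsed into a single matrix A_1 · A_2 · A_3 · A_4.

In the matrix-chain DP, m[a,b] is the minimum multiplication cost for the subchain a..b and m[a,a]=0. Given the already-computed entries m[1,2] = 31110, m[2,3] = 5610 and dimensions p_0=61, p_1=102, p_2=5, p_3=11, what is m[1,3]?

34465

m[1,3] = min over k∈[1,2] of m[1,k]+m[k+1,3]+p_{0}·p_k·p_{3}.
k=1: 0 + 5610 + 61·102·11 = 74052; k=2: 31110 + 0 + 61·5·11 = 34465.
Minimum: 34465 at k=2.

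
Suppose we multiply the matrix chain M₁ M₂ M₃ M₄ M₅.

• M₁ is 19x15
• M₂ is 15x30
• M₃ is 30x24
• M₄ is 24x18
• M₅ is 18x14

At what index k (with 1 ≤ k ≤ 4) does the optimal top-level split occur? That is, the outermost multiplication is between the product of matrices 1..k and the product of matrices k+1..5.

Adjacent pairs: M₁M₂ = 19·15·30 = 8550; M₂M₃ = 15·30·24 = 10800; M₃M₄ = 30·24·18 = 12960; M₄M₅ = 24·18·14 = 6048.
Length 3: M₁..M₃: k=1: 0+10800+19·15·24=17640; k=2: 8550+0+19·30·24=22230 → min 17640 | M₂..M₄: k=2: 0+12960+15·30·18=21060; k=3: 10800+0+15·24·18=17280 → min 17280 | M₃..M₅: k=3: 0+6048+30·24·14=16128; k=4: 12960+0+30·18·14=20520 → min 16128.
Length 4: M₁..M₄: k=1: 0+17280+19·15·18=22410; k=2: 8550+12960+19·30·18=31770; k=3: 17640+0+19·24·18=25848 → min 22410 | M₂..M₅: k=2: 0+16128+15·30·14=22428; k=3: 10800+6048+15·24·14=21888; k=4: 17280+0+15·18·14=21060 → min 21060.
Top-level splits: k=1: (M₁..M₁)·(M₂..M₅) → 0+21060+19·15·14 = 25050; k=2: (M₁..M₂)·(M₃..M₅) → 8550+16128+19·30·14 = 32658; k=3: (M₁..M₃)·(M₄..M₅) → 17640+6048+19·24·14 = 30072; k=4: (M₁..M₄)·(M₅..M₅) → 22410+0+19·18·14 = 27198.
Best split is after M₁, i.e. k = 1.

1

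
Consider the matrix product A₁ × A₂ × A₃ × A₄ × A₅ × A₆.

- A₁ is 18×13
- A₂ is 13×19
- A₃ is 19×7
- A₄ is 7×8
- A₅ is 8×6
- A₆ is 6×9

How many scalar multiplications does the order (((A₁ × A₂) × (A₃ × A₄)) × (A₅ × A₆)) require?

(A₁ × A₂): 18×13 by 13×19 → 18×19, cost 18·13·19 = 4446
(A₃ × A₄): 19×7 by 7×8 → 19×8, cost 19·7·8 = 1064
((A₁ × A₂) × (A₃ × A₄)): 18×19 by 19×8 → 18×8, cost 18·19·8 = 2736; cumulative 8246
(A₅ × A₆): 8×6 by 6×9 → 8×9, cost 8·6·9 = 432
(((A₁ × A₂) × (A₃ × A₄)) × (A₅ × A₆)): 18×8 by 8×9 → 18×9, cost 18·8·9 = 1296; cumulative 9974
Total: 9974 scalar multiplications.

9974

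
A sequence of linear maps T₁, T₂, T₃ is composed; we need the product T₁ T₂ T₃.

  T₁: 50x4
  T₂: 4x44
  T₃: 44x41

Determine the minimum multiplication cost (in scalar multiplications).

15416

Order (T₁ (T₂ T₃)): (T₂ T₃): 4×44 by 44×41 → 4×41, cost 4·44·41 = 7216; (T₁ (T₂ T₃)): 50×4 by 4×41 → 50×41, cost 50·4·41 = 8200; cumulative 15416. Total 15416.
Order ((T₁ T₂) T₃): (T₁ T₂): 50×4 by 4×44 → 50×44, cost 50·4·44 = 8800; ((T₁ T₂) T₃): 50×44 by 44×41 → 50×41, cost 50·44·41 = 90200; cumulative 99000. Total 99000.
Minimum: 15416.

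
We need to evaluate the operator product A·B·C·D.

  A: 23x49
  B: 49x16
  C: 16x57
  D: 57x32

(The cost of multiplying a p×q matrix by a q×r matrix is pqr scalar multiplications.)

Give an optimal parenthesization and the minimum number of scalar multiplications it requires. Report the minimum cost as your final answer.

58992

Adjacent pairs: AB = 23·49·16 = 18032; BC = 49·16·57 = 44688; CD = 16·57·32 = 29184.
Length 3: A..C: k=1: 0+44688+23·49·57=108927; k=2: 18032+0+23·16·57=39008 → min 39008 | B..D: k=2: 0+29184+49·16·32=54272; k=3: 44688+0+49·57·32=134064 → min 54272.
Length 4: A..D: k=1: 0+54272+23·49·32=90336; k=2: 18032+29184+23·16·32=58992; k=3: 39008+0+23·57·32=80960 → min 58992.
Optimal parenthesization: ((A·B)·(C·D)) with cost 58992.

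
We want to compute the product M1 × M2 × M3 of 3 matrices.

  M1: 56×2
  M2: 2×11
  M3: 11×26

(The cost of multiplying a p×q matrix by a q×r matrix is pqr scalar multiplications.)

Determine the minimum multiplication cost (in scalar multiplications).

Order (M1 × (M2 × M3)): (M2 × M3): 2×11 by 11×26 → 2×26, cost 2·11·26 = 572; (M1 × (M2 × M3)): 56×2 by 2×26 → 56×26, cost 56·2·26 = 2912; cumulative 3484. Total 3484.
Order ((M1 × M2) × M3): (M1 × M2): 56×2 by 2×11 → 56×11, cost 56·2·11 = 1232; ((M1 × M2) × M3): 56×11 by 11×26 → 56×26, cost 56·11·26 = 16016; cumulative 17248. Total 17248.
Minimum: 3484.

3484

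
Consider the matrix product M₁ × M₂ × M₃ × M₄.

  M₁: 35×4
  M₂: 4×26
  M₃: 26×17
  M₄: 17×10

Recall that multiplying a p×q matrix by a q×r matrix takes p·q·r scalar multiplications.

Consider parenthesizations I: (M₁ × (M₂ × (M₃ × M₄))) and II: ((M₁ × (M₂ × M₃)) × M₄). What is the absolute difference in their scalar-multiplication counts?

Order I = (M₁ × (M₂ × (M₃ × M₄))): (M₃ × M₄): 26×17 by 17×10 → 26×10, cost 26·17·10 = 4420; (M₂ × (M₃ × M₄)): 4×26 by 26×10 → 4×10, cost 4·26·10 = 1040; cumulative 5460; (M₁ × (M₂ × (M₃ × M₄))): 35×4 by 4×10 → 35×10, cost 35·4·10 = 1400; cumulative 6860. Total 6860.
Order II = ((M₁ × (M₂ × M₃)) × M₄): (M₂ × M₃): 4×26 by 26×17 → 4×17, cost 4·26·17 = 1768; (M₁ × (M₂ × M₃)): 35×4 by 4×17 → 35×17, cost 35·4·17 = 2380; cumulative 4148; ((M₁ × (M₂ × M₃)) × M₄): 35×17 by 17×10 → 35×10, cost 35·17·10 = 5950; cumulative 10098. Total 10098.
Difference: |6860 − 10098| = 3238.

3238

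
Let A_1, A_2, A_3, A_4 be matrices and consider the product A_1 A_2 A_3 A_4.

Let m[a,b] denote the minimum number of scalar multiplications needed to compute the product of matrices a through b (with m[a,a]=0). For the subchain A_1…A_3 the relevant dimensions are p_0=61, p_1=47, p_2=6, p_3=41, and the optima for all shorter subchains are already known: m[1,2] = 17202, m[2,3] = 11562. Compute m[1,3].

m[1,3] = min over k∈[1,2] of m[1,k]+m[k+1,3]+p_{0}·p_k·p_{3}.
k=1: 0 + 11562 + 61·47·41 = 129109; k=2: 17202 + 0 + 61·6·41 = 32208.
Minimum: 32208 at k=2.

32208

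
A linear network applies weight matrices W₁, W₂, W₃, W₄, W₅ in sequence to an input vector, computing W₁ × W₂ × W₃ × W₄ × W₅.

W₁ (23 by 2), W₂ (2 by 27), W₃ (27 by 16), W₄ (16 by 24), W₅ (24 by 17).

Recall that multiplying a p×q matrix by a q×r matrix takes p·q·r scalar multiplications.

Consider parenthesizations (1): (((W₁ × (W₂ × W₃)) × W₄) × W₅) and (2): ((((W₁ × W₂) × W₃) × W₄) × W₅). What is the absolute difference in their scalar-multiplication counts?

Order (1) = (((W₁ × (W₂ × W₃)) × W₄) × W₅): (W₂ × W₃): 2×27 by 27×16 → 2×16, cost 2·27·16 = 864; (W₁ × (W₂ × W₃)): 23×2 by 2×16 → 23×16, cost 23·2·16 = 736; cumulative 1600; ((W₁ × (W₂ × W₃)) × W₄): 23×16 by 16×24 → 23×24, cost 23·16·24 = 8832; cumulative 10432; (((W₁ × (W₂ × W₃)) × W₄) × W₅): 23×24 by 24×17 → 23×17, cost 23·24·17 = 9384; cumulative 19816. Total 19816.
Order (2) = ((((W₁ × W₂) × W₃) × W₄) × W₅): (W₁ × W₂): 23×2 by 2×27 → 23×27, cost 23·2·27 = 1242; ((W₁ × W₂) × W₃): 23×27 by 27×16 → 23×16, cost 23·27·16 = 9936; cumulative 11178; (((W₁ × W₂) × W₃) × W₄): 23×16 by 16×24 → 23×24, cost 23·16·24 = 8832; cumulative 20010; ((((W₁ × W₂) × W₃) × W₄) × W₅): 23×24 by 24×17 → 23×17, cost 23·24·17 = 9384; cumulative 29394. Total 29394.
Difference: |19816 − 29394| = 9578.

9578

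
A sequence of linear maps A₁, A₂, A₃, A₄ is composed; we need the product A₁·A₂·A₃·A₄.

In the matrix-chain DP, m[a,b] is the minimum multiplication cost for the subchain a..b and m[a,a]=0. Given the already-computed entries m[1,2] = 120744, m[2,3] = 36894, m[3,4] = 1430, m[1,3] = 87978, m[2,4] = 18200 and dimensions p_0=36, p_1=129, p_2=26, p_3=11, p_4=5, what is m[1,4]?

41420

m[1,4] = min over k∈[1,3] of m[1,k]+m[k+1,4]+p_{0}·p_k·p_{4}.
k=1: 0 + 18200 + 36·129·5 = 41420; k=2: 120744 + 1430 + 36·26·5 = 126854; k=3: 87978 + 0 + 36·11·5 = 89958.
Minimum: 41420 at k=1.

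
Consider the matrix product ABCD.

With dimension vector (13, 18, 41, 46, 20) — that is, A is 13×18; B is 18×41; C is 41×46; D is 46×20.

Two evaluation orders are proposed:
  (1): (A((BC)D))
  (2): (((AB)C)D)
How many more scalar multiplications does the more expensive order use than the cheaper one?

Order (1) = (A((BC)D)): (BC): 18×41 by 41×46 → 18×46, cost 18·41·46 = 33948; ((BC)D): 18×46 by 46×20 → 18×20, cost 18·46·20 = 16560; cumulative 50508; (A((BC)D)): 13×18 by 18×20 → 13×20, cost 13·18·20 = 4680; cumulative 55188. Total 55188.
Order (2) = (((AB)C)D): (AB): 13×18 by 18×41 → 13×41, cost 13·18·41 = 9594; ((AB)C): 13×41 by 41×46 → 13×46, cost 13·41·46 = 24518; cumulative 34112; (((AB)C)D): 13×46 by 46×20 → 13×20, cost 13·46·20 = 11960; cumulative 46072. Total 46072.
Difference: |55188 − 46072| = 9116.

9116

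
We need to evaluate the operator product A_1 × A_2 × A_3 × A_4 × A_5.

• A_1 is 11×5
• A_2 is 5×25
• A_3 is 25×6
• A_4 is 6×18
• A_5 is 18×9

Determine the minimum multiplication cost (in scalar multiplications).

Adjacent pairs: A_1A_2 = 11·5·25 = 1375; A_2A_3 = 5·25·6 = 750; A_3A_4 = 25·6·18 = 2700; A_4A_5 = 6·18·9 = 972.
Length 3: A_1..A_3: k=1: 0+750+11·5·6=1080; k=2: 1375+0+11·25·6=3025 → min 1080 | A_2..A_4: k=2: 0+2700+5·25·18=4950; k=3: 750+0+5·6·18=1290 → min 1290 | A_3..A_5: k=3: 0+972+25·6·9=2322; k=4: 2700+0+25·18·9=6750 → min 2322.
Length 4: A_1..A_4: k=1: 0+1290+11·5·18=2280; k=2: 1375+2700+11·25·18=9025; k=3: 1080+0+11·6·18=2268 → min 2268 | A_2..A_5: k=2: 0+2322+5·25·9=3447; k=3: 750+972+5·6·9=1992; k=4: 1290+0+5·18·9=2100 → min 1992.
Length 5: A_1..A_5: k=1: 0+1992+11·5·9=2487; k=2: 1375+2322+11·25·9=6172; k=3: 1080+972+11·6·9=2646; k=4: 2268+0+11·18·9=4050 → min 2487.
Optimal order: (A_1 × ((A_2 × A_3) × (A_4 × A_5))) with cost 2487.

2487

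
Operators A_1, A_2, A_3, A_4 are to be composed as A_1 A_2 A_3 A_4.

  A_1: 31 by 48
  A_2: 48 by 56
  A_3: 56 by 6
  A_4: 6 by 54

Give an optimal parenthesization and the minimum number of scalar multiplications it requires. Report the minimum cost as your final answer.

Adjacent pairs: A_1A_2 = 31·48·56 = 83328; A_2A_3 = 48·56·6 = 16128; A_3A_4 = 56·6·54 = 18144.
Length 3: A_1..A_3: k=1: 0+16128+31·48·6=25056; k=2: 83328+0+31·56·6=93744 → min 25056 | A_2..A_4: k=2: 0+18144+48·56·54=163296; k=3: 16128+0+48·6·54=31680 → min 31680.
Length 4: A_1..A_4: k=1: 0+31680+31·48·54=112032; k=2: 83328+18144+31·56·54=195216; k=3: 25056+0+31·6·54=35100 → min 35100.
Optimal parenthesization: ((A_1 (A_2 A_3)) A_4) with cost 35100.

35100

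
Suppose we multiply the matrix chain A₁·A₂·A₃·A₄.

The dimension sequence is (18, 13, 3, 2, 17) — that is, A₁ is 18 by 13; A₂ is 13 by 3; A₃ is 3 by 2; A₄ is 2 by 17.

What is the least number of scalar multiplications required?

Adjacent pairs: A₁A₂ = 18·13·3 = 702; A₂A₃ = 13·3·2 = 78; A₃A₄ = 3·2·17 = 102.
Length 3: A₁..A₃: k=1: 0+78+18·13·2=546; k=2: 702+0+18·3·2=810 → min 546 | A₂..A₄: k=2: 0+102+13·3·17=765; k=3: 78+0+13·2·17=520 → min 520.
Length 4: A₁..A₄: k=1: 0+520+18·13·17=4498; k=2: 702+102+18·3·17=1722; k=3: 546+0+18·2·17=1158 → min 1158.
Optimal order: ((A₁·(A₂·A₃))·A₄) with cost 1158.

1158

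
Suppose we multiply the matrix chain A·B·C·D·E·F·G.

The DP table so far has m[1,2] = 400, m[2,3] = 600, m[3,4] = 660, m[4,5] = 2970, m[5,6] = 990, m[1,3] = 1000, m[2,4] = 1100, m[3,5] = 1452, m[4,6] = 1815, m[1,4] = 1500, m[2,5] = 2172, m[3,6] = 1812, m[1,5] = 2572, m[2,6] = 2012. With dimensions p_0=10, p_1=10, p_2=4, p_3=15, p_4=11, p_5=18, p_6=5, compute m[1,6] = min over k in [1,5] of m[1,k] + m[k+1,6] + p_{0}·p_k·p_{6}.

2412

m[1,6] = min over k∈[1,5] of m[1,k]+m[k+1,6]+p_{0}·p_k·p_{6}.
k=1: 0 + 2012 + 10·10·5 = 2512; k=2: 400 + 1812 + 10·4·5 = 2412; k=3: 1000 + 1815 + 10·15·5 = 3565; k=4: 1500 + 990 + 10·11·5 = 3040; k=5: 2572 + 0 + 10·18·5 = 3472.
Minimum: 2412 at k=2.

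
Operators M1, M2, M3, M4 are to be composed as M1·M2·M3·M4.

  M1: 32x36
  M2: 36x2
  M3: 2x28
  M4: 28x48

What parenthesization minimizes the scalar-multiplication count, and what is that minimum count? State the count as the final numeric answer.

8064

Adjacent pairs: M1M2 = 32·36·2 = 2304; M2M3 = 36·2·28 = 2016; M3M4 = 2·28·48 = 2688.
Length 3: M1..M3: k=1: 0+2016+32·36·28=34272; k=2: 2304+0+32·2·28=4096 → min 4096 | M2..M4: k=2: 0+2688+36·2·48=6144; k=3: 2016+0+36·28·48=50400 → min 6144.
Length 4: M1..M4: k=1: 0+6144+32·36·48=61440; k=2: 2304+2688+32·2·48=8064; k=3: 4096+0+32·28·48=47104 → min 8064.
Optimal parenthesization: ((M1·M2)·(M3·M4)) with cost 8064.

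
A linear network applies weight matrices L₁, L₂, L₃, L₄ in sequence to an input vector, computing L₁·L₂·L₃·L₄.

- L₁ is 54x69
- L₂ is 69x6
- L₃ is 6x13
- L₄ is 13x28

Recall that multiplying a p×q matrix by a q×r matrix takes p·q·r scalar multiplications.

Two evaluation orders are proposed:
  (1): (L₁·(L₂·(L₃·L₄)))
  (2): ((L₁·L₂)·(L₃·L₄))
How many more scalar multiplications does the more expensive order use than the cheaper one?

84492

Order (1) = (L₁·(L₂·(L₃·L₄))): (L₃·L₄): 6×13 by 13×28 → 6×28, cost 6·13·28 = 2184; (L₂·(L₃·L₄)): 69×6 by 6×28 → 69×28, cost 69·6·28 = 11592; cumulative 13776; (L₁·(L₂·(L₃·L₄))): 54×69 by 69×28 → 54×28, cost 54·69·28 = 104328; cumulative 118104. Total 118104.
Order (2) = ((L₁·L₂)·(L₃·L₄)): (L₁·L₂): 54×69 by 69×6 → 54×6, cost 54·69·6 = 22356; (L₃·L₄): 6×13 by 13×28 → 6×28, cost 6·13·28 = 2184; ((L₁·L₂)·(L₃·L₄)): 54×6 by 6×28 → 54×28, cost 54·6·28 = 9072; cumulative 33612. Total 33612.
Difference: |118104 − 33612| = 84492.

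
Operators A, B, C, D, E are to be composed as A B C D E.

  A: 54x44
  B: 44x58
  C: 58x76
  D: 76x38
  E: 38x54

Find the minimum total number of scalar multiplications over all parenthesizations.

Adjacent pairs: AB = 54·44·58 = 137808; BC = 44·58·76 = 193952; CD = 58·76·38 = 167504; DE = 76·38·54 = 155952.
Length 3: A..C: k=1: 0+193952+54·44·76=374528; k=2: 137808+0+54·58·76=375840 → min 374528 | B..D: k=2: 0+167504+44·58·38=264480; k=3: 193952+0+44·76·38=321024 → min 264480 | C..E: k=3: 0+155952+58·76·54=393984; k=4: 167504+0+58·38·54=286520 → min 286520.
Length 4: A..D: k=1: 0+264480+54·44·38=354768; k=2: 137808+167504+54·58·38=424328; k=3: 374528+0+54·76·38=530480 → min 354768 | B..E: k=2: 0+286520+44·58·54=424328; k=3: 193952+155952+44·76·54=530480; k=4: 264480+0+44·38·54=354768 → min 354768.
Length 5: A..E: k=1: 0+354768+54·44·54=483072; k=2: 137808+286520+54·58·54=593456; k=3: 374528+155952+54·76·54=752096; k=4: 354768+0+54·38·54=465576 → min 465576.
Optimal order: ((A (B (C D))) E) with cost 465576.

465576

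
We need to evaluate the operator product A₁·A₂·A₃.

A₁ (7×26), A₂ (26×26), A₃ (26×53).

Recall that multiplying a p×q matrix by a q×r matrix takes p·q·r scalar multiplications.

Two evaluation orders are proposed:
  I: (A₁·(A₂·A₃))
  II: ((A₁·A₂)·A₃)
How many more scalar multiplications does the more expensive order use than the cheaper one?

Order I = (A₁·(A₂·A₃)): (A₂·A₃): 26×26 by 26×53 → 26×53, cost 26·26·53 = 35828; (A₁·(A₂·A₃)): 7×26 by 26×53 → 7×53, cost 7·26·53 = 9646; cumulative 45474. Total 45474.
Order II = ((A₁·A₂)·A₃): (A₁·A₂): 7×26 by 26×26 → 7×26, cost 7·26·26 = 4732; ((A₁·A₂)·A₃): 7×26 by 26×53 → 7×53, cost 7·26·53 = 9646; cumulative 14378. Total 14378.
Difference: |45474 − 14378| = 31096.

31096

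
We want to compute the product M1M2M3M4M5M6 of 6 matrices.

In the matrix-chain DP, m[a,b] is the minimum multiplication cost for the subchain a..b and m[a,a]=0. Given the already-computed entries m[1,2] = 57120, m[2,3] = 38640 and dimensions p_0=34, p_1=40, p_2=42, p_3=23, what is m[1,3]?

m[1,3] = min over k∈[1,2] of m[1,k]+m[k+1,3]+p_{0}·p_k·p_{3}.
k=1: 0 + 38640 + 34·40·23 = 69920; k=2: 57120 + 0 + 34·42·23 = 89964.
Minimum: 69920 at k=1.

69920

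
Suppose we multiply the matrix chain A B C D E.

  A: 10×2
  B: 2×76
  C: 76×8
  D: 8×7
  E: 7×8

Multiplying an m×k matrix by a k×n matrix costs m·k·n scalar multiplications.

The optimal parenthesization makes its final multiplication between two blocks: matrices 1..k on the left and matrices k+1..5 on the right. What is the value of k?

Adjacent pairs: AB = 10·2·76 = 1520; BC = 2·76·8 = 1216; CD = 76·8·7 = 4256; DE = 8·7·8 = 448.
Length 3: A..C: k=1: 0+1216+10·2·8=1376; k=2: 1520+0+10·76·8=7600 → min 1376 | B..D: k=2: 0+4256+2·76·7=5320; k=3: 1216+0+2·8·7=1328 → min 1328 | C..E: k=3: 0+448+76·8·8=5312; k=4: 4256+0+76·7·8=8512 → min 5312.
Length 4: A..D: k=1: 0+1328+10·2·7=1468; k=2: 1520+4256+10·76·7=11096; k=3: 1376+0+10·8·7=1936 → min 1468 | B..E: k=2: 0+5312+2·76·8=6528; k=3: 1216+448+2·8·8=1792; k=4: 1328+0+2·7·8=1440 → min 1440.
Top-level splits: k=1: (A..A)·(B..E) → 0+1440+10·2·8 = 1600; k=2: (A..B)·(C..E) → 1520+5312+10·76·8 = 12912; k=3: (A..C)·(D..E) → 1376+448+10·8·8 = 2464; k=4: (A..D)·(E..E) → 1468+0+10·7·8 = 2028.
Best split is after A, i.e. k = 1.

1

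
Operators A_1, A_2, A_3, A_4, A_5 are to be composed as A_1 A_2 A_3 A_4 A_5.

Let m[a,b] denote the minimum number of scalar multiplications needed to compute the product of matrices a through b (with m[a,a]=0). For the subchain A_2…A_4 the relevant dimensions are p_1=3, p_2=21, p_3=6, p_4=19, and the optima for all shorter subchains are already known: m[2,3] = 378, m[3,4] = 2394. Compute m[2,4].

m[2,4] = min over k∈[2,3] of m[2,k]+m[k+1,4]+p_{1}·p_k·p_{4}.
k=2: 0 + 2394 + 3·21·19 = 3591; k=3: 378 + 0 + 3·6·19 = 720.
Minimum: 720 at k=3.

720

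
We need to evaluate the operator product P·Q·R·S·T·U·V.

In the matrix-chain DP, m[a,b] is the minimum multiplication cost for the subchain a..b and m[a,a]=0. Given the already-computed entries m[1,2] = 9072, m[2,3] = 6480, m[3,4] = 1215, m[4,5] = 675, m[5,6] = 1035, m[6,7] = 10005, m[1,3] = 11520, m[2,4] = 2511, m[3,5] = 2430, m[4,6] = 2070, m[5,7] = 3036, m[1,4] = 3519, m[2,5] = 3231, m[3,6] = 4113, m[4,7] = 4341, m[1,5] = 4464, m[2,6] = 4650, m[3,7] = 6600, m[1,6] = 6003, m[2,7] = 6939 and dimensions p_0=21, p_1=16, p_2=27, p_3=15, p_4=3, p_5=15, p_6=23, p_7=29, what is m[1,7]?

8382

m[1,7] = min over k∈[1,6] of m[1,k]+m[k+1,7]+p_{0}·p_k·p_{7}.
k=1: 0 + 6939 + 21·16·29 = 16683; k=2: 9072 + 6600 + 21·27·29 = 32115; k=3: 11520 + 4341 + 21·15·29 = 24996; k=4: 3519 + 3036 + 21·3·29 = 8382; k=5: 4464 + 10005 + 21·15·29 = 23604; k=6: 6003 + 0 + 21·23·29 = 20010.
Minimum: 8382 at k=4.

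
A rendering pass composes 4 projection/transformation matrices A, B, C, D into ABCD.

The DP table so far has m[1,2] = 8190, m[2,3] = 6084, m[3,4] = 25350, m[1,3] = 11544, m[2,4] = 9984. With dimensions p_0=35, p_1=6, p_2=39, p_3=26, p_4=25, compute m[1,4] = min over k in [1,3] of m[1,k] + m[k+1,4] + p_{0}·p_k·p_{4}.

15234

m[1,4] = min over k∈[1,3] of m[1,k]+m[k+1,4]+p_{0}·p_k·p_{4}.
k=1: 0 + 9984 + 35·6·25 = 15234; k=2: 8190 + 25350 + 35·39·25 = 67665; k=3: 11544 + 0 + 35·26·25 = 34294.
Minimum: 15234 at k=1.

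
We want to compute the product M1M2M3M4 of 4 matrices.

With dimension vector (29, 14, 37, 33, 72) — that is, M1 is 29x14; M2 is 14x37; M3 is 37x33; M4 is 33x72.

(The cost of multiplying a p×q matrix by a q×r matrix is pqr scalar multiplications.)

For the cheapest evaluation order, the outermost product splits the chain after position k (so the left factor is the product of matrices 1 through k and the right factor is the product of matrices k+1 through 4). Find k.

Adjacent pairs: M1M2 = 29·14·37 = 15022; M2M3 = 14·37·33 = 17094; M3M4 = 37·33·72 = 87912.
Length 3: M1..M3: k=1: 0+17094+29·14·33=30492; k=2: 15022+0+29·37·33=50431 → min 30492 | M2..M4: k=2: 0+87912+14·37·72=125208; k=3: 17094+0+14·33·72=50358 → min 50358.
Top-level splits: k=1: (M1..M1)·(M2..M4) → 0+50358+29·14·72 = 79590; k=2: (M1..M2)·(M3..M4) → 15022+87912+29·37·72 = 180190; k=3: (M1..M3)·(M4..M4) → 30492+0+29·33·72 = 99396.
Best split is after M1, i.e. k = 1.

1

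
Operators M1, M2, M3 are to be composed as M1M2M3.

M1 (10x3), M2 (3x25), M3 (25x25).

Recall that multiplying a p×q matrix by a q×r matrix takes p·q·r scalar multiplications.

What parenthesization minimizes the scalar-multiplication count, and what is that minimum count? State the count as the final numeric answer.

2625

(M1(M2M3)): cost 2625.
((M1M2)M3): cost 7000.
Optimal: (M1(M2M3)) with cost 2625.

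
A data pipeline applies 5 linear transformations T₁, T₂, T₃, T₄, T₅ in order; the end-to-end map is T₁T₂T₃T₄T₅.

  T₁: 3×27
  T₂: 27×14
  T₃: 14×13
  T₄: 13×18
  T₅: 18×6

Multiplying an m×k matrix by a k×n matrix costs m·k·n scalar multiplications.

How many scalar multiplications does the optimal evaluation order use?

2706

Adjacent pairs: T₁T₂ = 3·27·14 = 1134; T₂T₃ = 27·14·13 = 4914; T₃T₄ = 14·13·18 = 3276; T₄T₅ = 13·18·6 = 1404.
Length 3: T₁..T₃: k=1: 0+4914+3·27·13=5967; k=2: 1134+0+3·14·13=1680 → min 1680 | T₂..T₄: k=2: 0+3276+27·14·18=10080; k=3: 4914+0+27·13·18=11232 → min 10080 | T₃..T₅: k=3: 0+1404+14·13·6=2496; k=4: 3276+0+14·18·6=4788 → min 2496.
Length 4: T₁..T₄: k=1: 0+10080+3·27·18=11538; k=2: 1134+3276+3·14·18=5166; k=3: 1680+0+3·13·18=2382 → min 2382 | T₂..T₅: k=2: 0+2496+27·14·6=4764; k=3: 4914+1404+27·13·6=8424; k=4: 10080+0+27·18·6=12996 → min 4764.
Length 5: T₁..T₅: k=1: 0+4764+3·27·6=5250; k=2: 1134+2496+3·14·6=3882; k=3: 1680+1404+3·13·6=3318; k=4: 2382+0+3·18·6=2706 → min 2706.
Optimal order: ((((T₁T₂)T₃)T₄)T₅) with cost 2706.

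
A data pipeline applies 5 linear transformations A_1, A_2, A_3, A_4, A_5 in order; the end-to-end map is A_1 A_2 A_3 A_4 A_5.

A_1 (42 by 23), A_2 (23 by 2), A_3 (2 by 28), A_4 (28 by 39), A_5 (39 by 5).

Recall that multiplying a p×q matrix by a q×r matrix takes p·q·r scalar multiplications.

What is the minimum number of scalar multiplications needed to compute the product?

4926

Adjacent pairs: A_1A_2 = 42·23·2 = 1932; A_2A_3 = 23·2·28 = 1288; A_3A_4 = 2·28·39 = 2184; A_4A_5 = 28·39·5 = 5460.
Length 3: A_1..A_3: k=1: 0+1288+42·23·28=28336; k=2: 1932+0+42·2·28=4284 → min 4284 | A_2..A_4: k=2: 0+2184+23·2·39=3978; k=3: 1288+0+23·28·39=26404 → min 3978 | A_3..A_5: k=3: 0+5460+2·28·5=5740; k=4: 2184+0+2·39·5=2574 → min 2574.
Length 4: A_1..A_4: k=1: 0+3978+42·23·39=41652; k=2: 1932+2184+42·2·39=7392; k=3: 4284+0+42·28·39=50148 → min 7392 | A_2..A_5: k=2: 0+2574+23·2·5=2804; k=3: 1288+5460+23·28·5=9968; k=4: 3978+0+23·39·5=8463 → min 2804.
Length 5: A_1..A_5: k=1: 0+2804+42·23·5=7634; k=2: 1932+2574+42·2·5=4926; k=3: 4284+5460+42·28·5=15624; k=4: 7392+0+42·39·5=15582 → min 4926.
Optimal order: ((A_1 A_2) ((A_3 A_4) A_5)) with cost 4926.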